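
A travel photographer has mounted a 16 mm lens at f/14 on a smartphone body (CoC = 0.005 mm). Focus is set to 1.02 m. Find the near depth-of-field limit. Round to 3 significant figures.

0.800 m

Hyperfocal distance H = f²/(N·c) + f = 16²/(14 × 0.005) + 16 = 256/0.07 + 16 ≈ 3673.1 mm ≈ 3.673 m.
Near limit Dn = s·(H − f)/(H + s − 2f) = 1020 × (3673.1 − 16) / (3673.1 + 1020 − 2 × 16) = 1020 × 3657.1 / 4661.1 ≈ 800.29 mm ≈ 0.800 m.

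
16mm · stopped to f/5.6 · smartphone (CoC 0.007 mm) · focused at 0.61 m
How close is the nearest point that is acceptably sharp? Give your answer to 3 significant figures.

Hyperfocal distance H = f²/(N·c) + f = 16²/(5.6 × 0.007) + 16 = 256/0.0392 + 16 ≈ 6546.6 mm ≈ 6.547 m.
Near limit Dn = s·(H − f)/(H + s − 2f) = 610 × (6546.6 − 16) / (6546.6 + 610 − 2 × 16) = 610 × 6530.6 / 7124.6 ≈ 559.14 mm ≈ 0.559 m.

0.559 m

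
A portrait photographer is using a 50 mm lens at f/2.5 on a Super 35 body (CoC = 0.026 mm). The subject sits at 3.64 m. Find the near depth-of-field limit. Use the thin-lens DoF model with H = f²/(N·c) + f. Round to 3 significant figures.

3.33 m

Hyperfocal distance H = f²/(N·c) + f = 50²/(2.5 × 0.026) + 50 = 2500/0.065 + 50 ≈ 38511.5 mm ≈ 38.51 m.
Near limit Dn = s·(H − f)/(H + s − 2f) = 3640 × (38511.5 − 50) / (38511.5 + 3640 − 2 × 50) = 3640 × 38461.5 / 42051.5 ≈ 3329.2 mm ≈ 3.33 m.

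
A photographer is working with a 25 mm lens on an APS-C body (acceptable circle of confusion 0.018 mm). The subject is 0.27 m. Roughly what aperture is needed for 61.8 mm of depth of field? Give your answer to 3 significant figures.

Write h = H − f = f²/(N·c). The thin-lens limits are Dn = s·h/(h + (s−f)) and Df = s·h/(h − (s−f)), so DoF = Df − Dn = 2·s·(s−f)·h / (h² − (s−f)²).
That is a quadratic in h: DoF·h² − 2·s·(s−f)·h − DoF·(s−f)² = 0 ⇒ h = (s−f)·(s + √(s² + DoF²)) / DoF = 245 × (270 + √(270² + 61.8²)) / 61.8 = 245 × (270 + 276.982) / 61.8 ≈ 2168.5 mm.
Then N = f²/(c·h) = 25² / (0.018 × 2168.5) = 625 / 39.032 ≈ 16.

f/16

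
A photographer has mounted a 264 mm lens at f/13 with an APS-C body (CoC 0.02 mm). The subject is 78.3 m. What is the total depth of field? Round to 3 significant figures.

Hyperfocal distance H = f²/(N·c) + f = 264²/(13 × 0.02) + 264 = 69696/0.26 + 264 ≈ 268325.5 mm ≈ 268.3 m.
Near limit Dn = s·(H − f)/(H + s − 2f) = 78300 × (268325.5 − 264) / (268325.5 + 78300 − 2 × 264) = 78300 × 268061.5 / 346097.5 ≈ 60645 mm.
Far limit Df = s·(H − f)/(H − s) = 78300 × (268325.5 − 264) / (268325.5 − 78300) = 78300 × 268061.5 / 190025.5 ≈ 110455 mm.
Depth of field = Df − Dn = 110455 − 60645 ≈ 49810 mm ≈ 49.8 m.

49.8 m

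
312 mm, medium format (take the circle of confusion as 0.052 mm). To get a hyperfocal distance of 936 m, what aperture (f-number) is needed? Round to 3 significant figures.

Rearrange H = f²/(N·c) + f for N: N = f² / ((H − f)·c).
N = 312² / ((936000 − 312) × 0.052) = 97344 / 48656 ≈ 2.00.

f/2.00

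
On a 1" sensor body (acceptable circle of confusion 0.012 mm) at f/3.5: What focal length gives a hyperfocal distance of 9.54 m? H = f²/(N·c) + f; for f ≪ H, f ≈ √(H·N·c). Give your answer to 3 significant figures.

From H = f²/(N·c) + f, with f ≪ H: f ≈ √(H·N·c) = √(9540 × 3.5 × 0.012) = √400.68 ≈ 20.02 mm.
The +f correction barely moves this — solving exactly, f² + N·c·f − N·c·H = 0 ⇒ f = (−N·c + √((N·c)² + 4·N·c·H))/2 = (−0.042 + √1602.7)/2 ≈ 19.996 mm, so f ≈ 20.0 mm.

20.0 mm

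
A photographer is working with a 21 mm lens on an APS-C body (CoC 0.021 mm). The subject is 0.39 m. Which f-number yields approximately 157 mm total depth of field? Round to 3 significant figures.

f/11

Write h = H − f = f²/(N·c). The thin-lens limits are Dn = s·h/(h + (s−f)) and Df = s·h/(h − (s−f)), so DoF = Df − Dn = 2·s·(s−f)·h / (h² − (s−f)²).
That is a quadratic in h: DoF·h² − 2·s·(s−f)·h − DoF·(s−f)² = 0 ⇒ h = (s−f)·(s + √(s² + DoF²)) / DoF = 369 × (390 + √(390² + 157²)) / 157 = 369 × (390 + 420.415) / 157 ≈ 1904.7 mm.
Then N = f²/(c·h) = 21² / (0.021 × 1904.7) = 441 / 39.999 ≈ 11.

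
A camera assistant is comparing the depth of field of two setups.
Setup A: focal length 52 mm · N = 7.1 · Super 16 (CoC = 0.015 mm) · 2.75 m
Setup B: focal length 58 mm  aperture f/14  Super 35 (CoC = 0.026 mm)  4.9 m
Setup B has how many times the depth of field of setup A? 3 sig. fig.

Setup A: H = 52²/(7.1×0.015) + 52 ≈ 25441.7 mm; DoF = Df − Dn = 3076.97 − 2485.84 ≈ 591.13 mm.
Setup B: H = 58²/(14×0.026) + 58 ≈ 9299.8 mm; DoF = Df − Dn = 10292.5 − 3215.4 ≈ 7077.1 mm.
Ratio = 7077.1 / 591.13 ≈ 12.0.

12.0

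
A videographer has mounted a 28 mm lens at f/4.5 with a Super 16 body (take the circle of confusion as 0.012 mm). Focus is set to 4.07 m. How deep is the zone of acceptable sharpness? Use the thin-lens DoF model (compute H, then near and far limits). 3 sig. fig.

Hyperfocal distance H = f²/(N·c) + f = 28²/(4.5 × 0.012) + 28 = 784/0.054 + 28 ≈ 14546.5 mm ≈ 14.55 m.
Near limit Dn = s·(H − f)/(H + s − 2f) = 4070 × (14546.5 − 28) / (14546.5 + 4070 − 2 × 28) = 4070 × 14518.5 / 18560.5 ≈ 3183.7 mm.
Far limit Df = s·(H − f)/(H − s) = 4070 × (14546.5 − 28) / (14546.5 − 4070) = 4070 × 14518.5 / 10476.5 ≈ 5640.3 mm.
Depth of field = Df − Dn = 5640.3 − 3183.7 ≈ 2456.6 mm ≈ 2.46 m.

2.46 m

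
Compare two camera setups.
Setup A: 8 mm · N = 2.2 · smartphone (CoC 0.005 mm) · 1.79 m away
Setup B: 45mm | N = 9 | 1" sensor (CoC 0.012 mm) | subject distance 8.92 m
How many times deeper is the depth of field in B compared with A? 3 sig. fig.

Setup A: H = 8²/(2.2×0.005) + 8 ≈ 5826.2 mm; DoF = Df − Dn = 2580.3 − 1370.3 ≈ 1210.0 mm.
Setup B: H = 45²/(9×0.012) + 45 ≈ 18795.0 mm; DoF = Df − Dn = 16937 − 6054 ≈ 10883 mm.
Ratio = 10883 / 1210.0 ≈ 8.99.

8.99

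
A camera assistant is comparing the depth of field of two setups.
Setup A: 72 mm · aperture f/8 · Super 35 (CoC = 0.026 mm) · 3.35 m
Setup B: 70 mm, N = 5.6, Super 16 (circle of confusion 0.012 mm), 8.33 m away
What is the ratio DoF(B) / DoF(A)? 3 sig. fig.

2.13

Setup A: H = 72²/(8×0.026) + 72 ≈ 24995.1 mm; DoF = Df − Dn = 3857.33 − 2960.61 ≈ 896.72 mm.
Setup B: H = 70²/(5.6×0.012) + 70 ≈ 72986.7 mm; DoF = Df − Dn = 9394.2 − 7482.4 ≈ 1911.8 mm.
Ratio = 1911.8 / 896.72 ≈ 2.13.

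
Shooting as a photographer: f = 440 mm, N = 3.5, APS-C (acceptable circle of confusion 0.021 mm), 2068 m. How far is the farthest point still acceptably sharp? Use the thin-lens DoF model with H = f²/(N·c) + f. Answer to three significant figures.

9620 m

Hyperfocal distance H = f²/(N·c) + f = 440²/(3.5 × 0.021) + 440 = 193600/0.0735 + 440 ≈ 2634453.6 mm ≈ 2634 m.
Far limit Df = s·(H − f)/(H − s) = 2068000 × (2634453.6 − 440) / (2634453.6 − 2068000) = 2068000 × 2634013.6 / 566453.6 ≈ 9616216 mm ≈ 9620 m.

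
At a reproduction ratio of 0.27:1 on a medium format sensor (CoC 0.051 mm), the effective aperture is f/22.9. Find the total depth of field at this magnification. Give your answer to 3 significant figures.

At magnification m, DoF ≈ 2·N_eff·c/m² = 2 × 22.9 × 0.051 / 0.27² = 2.336 / 0.0729 ≈ 32 mm.

32.0 mm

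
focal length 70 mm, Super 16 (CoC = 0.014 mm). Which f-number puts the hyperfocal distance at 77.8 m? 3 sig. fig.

f/4.50

Rearrange H = f²/(N·c) + f for N: N = f² / ((H − f)·c).
N = 70² / ((77800 − 70) × 0.014) = 4900 / 1088 ≈ 4.50.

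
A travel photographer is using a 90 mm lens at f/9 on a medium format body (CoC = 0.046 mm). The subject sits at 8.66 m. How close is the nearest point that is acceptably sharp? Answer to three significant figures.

6.02 m

Hyperfocal distance H = f²/(N·c) + f = 90²/(9 × 0.046) + 90 = 8100/0.414 + 90 ≈ 19655.2 mm ≈ 19.66 m.
Near limit Dn = s·(H − f)/(H + s − 2f) = 8660 × (19655.2 − 90) / (19655.2 + 8660 − 2 × 90) = 8660 × 19565.2 / 28135.2 ≈ 6022.2 mm ≈ 6.02 m.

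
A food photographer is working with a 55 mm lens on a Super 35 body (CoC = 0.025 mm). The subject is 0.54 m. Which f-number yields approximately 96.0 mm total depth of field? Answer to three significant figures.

Write h = H − f = f²/(N·c). The thin-lens limits are Dn = s·h/(h + (s−f)) and Df = s·h/(h − (s−f)), so DoF = Df − Dn = 2·s·(s−f)·h / (h² − (s−f)²).
That is a quadratic in h: DoF·h² − 2·s·(s−f)·h − DoF·(s−f)² = 0 ⇒ h = (s−f)·(s + √(s² + DoF²)) / DoF = 485 × (540 + √(540² + 96²)) / 96 = 485 × (540 + 548.467) / 96 ≈ 5499.0 mm.
Then N = f²/(c·h) = 55² / (0.025 × 5499.0) = 3025 / 137.48 ≈ 22.

f/22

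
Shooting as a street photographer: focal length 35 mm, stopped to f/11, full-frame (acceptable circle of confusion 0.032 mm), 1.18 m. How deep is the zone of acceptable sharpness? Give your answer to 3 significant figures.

Hyperfocal distance H = f²/(N·c) + f = 35²/(11 × 0.032) + 35 = 1225/0.352 + 35 ≈ 3515.1 mm ≈ 3.515 m.
Near limit Dn = s·(H − f)/(H + s − 2f) = 1180 × (3515.1 − 35) / (3515.1 + 1180 − 2 × 35) = 1180 × 3480.1 / 4625.1 ≈ 887.88 mm.
Far limit Df = s·(H − f)/(H − s) = 1180 × (3515.1 − 35) / (3515.1 − 1180) = 1180 × 3480.1 / 2335.1 ≈ 1758.60 mm.
Depth of field = Df − Dn = 1758.60 − 887.88 ≈ 870.72 mm ≈ 0.871 m.

0.871 m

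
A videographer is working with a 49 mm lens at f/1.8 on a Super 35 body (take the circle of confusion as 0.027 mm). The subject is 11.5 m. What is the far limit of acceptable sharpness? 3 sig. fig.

Hyperfocal distance H = f²/(N·c) + f = 49²/(1.8 × 0.027) + 49 = 2401/0.0486 + 49 ≈ 49452.3 mm ≈ 49.45 m.
Far limit Df = s·(H − f)/(H − s) = 11500 × (49452.3 − 49) / (49452.3 − 11500) = 11500 × 49403.3 / 37952.3 ≈ 14970 mm ≈ 15.0 m.

15.0 m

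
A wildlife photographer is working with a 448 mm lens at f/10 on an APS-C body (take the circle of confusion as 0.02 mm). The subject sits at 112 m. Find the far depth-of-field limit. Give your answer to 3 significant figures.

Hyperfocal distance H = f²/(N·c) + f = 448²/(10 × 0.02) + 448 = 200704/0.2 + 448 ≈ 1003968.0 mm ≈ 1004 m.
Far limit Df = s·(H − f)/(H − s) = 112000 × (1003968.0 − 448) / (1003968.0 − 112000) = 112000 × 1003520.0 / 891968.0 ≈ 126007 mm ≈ 126 m.

126 m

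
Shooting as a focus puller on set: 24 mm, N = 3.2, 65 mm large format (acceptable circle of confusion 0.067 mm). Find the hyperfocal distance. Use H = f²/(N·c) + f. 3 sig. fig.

2.71 m

Hyperfocal distance H = f²/(N·c) + f = 24²/(3.2 × 0.067) + 24 = 576/0.2144 + 24 ≈ 2710.6 mm ≈ 2.71 m.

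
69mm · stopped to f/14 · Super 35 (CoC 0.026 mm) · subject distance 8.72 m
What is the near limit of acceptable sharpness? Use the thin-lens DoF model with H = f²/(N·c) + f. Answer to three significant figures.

Hyperfocal distance H = f²/(N·c) + f = 69²/(14 × 0.026) + 69 = 4761/0.364 + 69 ≈ 13148.7 mm ≈ 13.15 m.
Near limit Dn = s·(H − f)/(H + s − 2f) = 8720 × (13148.7 − 69) / (13148.7 + 8720 − 2 × 69) = 8720 × 13079.7 / 21730.7 ≈ 5248.6 mm ≈ 5.25 m.

5.25 m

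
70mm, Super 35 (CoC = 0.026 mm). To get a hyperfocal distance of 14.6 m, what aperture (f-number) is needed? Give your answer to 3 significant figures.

f/13

Rearrange H = f²/(N·c) + f for N: N = f² / ((H − f)·c).
N = 70² / ((14600 − 70) × 0.026) = 4900 / 377.8 ≈ 13.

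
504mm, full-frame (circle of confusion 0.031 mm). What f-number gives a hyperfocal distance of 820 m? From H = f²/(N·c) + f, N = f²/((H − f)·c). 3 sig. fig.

Rearrange H = f²/(N·c) + f for N: N = f² / ((H − f)·c).
N = 504² / ((820000 − 504) × 0.031) = 254016 / 25404 ≈ 10.

f/10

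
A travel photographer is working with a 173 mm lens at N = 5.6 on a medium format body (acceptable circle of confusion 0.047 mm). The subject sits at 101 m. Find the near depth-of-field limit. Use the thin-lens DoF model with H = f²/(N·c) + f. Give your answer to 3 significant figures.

53.5 m

Hyperfocal distance H = f²/(N·c) + f = 173²/(5.6 × 0.047) + 173 = 29929/0.2632 + 173 ≈ 113885.0 mm ≈ 113.9 m.
Near limit Dn = s·(H − f)/(H + s − 2f) = 101000 × (113885.0 − 173) / (113885.0 + 101000 − 2 × 173) = 101000 × 113712.0 / 214539.0 ≈ 53533 mm ≈ 53.5 m.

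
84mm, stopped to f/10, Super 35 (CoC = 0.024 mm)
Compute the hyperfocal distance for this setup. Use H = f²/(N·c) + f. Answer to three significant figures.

Hyperfocal distance H = f²/(N·c) + f = 84²/(10 × 0.024) + 84 = 7056/0.24 + 84 ≈ 29484.0 mm ≈ 29.5 m.

29.5 m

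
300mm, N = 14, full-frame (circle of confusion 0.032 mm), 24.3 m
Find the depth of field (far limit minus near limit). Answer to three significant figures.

5.89 m

Hyperfocal distance H = f²/(N·c) + f = 300²/(14 × 0.032) + 300 = 90000/0.448 + 300 ≈ 201192.9 mm ≈ 201.2 m.
Near limit Dn = s·(H − f)/(H + s − 2f) = 24300 × (201192.9 − 300) / (201192.9 + 24300 − 2 × 300) = 24300 × 200892.9 / 224892.9 ≈ 21706.8 mm.
Far limit Df = s·(H − f)/(H − s) = 24300 × (201192.9 − 300) / (201192.9 − 24300) = 24300 × 200892.9 / 176892.9 ≈ 27596.9 mm.
Depth of field = Df − Dn = 27596.9 − 21706.8 ≈ 5890.1 mm ≈ 5.89 m.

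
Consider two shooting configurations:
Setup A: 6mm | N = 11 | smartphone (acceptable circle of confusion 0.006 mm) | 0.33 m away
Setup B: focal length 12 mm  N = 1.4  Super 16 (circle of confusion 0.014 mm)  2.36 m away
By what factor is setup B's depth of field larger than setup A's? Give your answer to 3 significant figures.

2.77

Setup A: H = 6²/(11×0.006) + 6 ≈ 551.5 mm; DoF = Df − Dn = 812.81 − 207.03 ≈ 605.78 mm.
Setup B: H = 12²/(1.4×0.014) + 12 ≈ 7358.9 mm; DoF = Df − Dn = 3468.5 − 1788.4 ≈ 1680.1 mm.
Ratio = 1680.1 / 605.78 ≈ 2.77.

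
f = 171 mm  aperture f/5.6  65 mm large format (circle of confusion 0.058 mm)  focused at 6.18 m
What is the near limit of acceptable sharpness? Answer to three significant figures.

5.79 m

Hyperfocal distance H = f²/(N·c) + f = 171²/(5.6 × 0.058) + 171 = 29241/0.3248 + 171 ≈ 90198.7 mm ≈ 90.20 m.
Near limit Dn = s·(H − f)/(H + s − 2f) = 6180 × (90198.7 − 171) / (90198.7 + 6180 − 2 × 171) = 6180 × 90027.7 / 96036.7 ≈ 5793.3 mm ≈ 5.79 m.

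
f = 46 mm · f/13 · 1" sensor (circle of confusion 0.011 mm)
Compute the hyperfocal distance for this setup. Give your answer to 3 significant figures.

Hyperfocal distance H = f²/(N·c) + f = 46²/(13 × 0.011) + 46 = 2116/0.143 + 46 ≈ 14843.2 mm ≈ 14.8 m.

14.8 m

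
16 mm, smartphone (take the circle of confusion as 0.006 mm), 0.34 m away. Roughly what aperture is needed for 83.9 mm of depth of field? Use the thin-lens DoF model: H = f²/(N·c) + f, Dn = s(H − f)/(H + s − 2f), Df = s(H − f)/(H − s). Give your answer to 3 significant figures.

f/16

Write h = H − f = f²/(N·c). The thin-lens limits are Dn = s·h/(h + (s−f)) and Df = s·h/(h − (s−f)), so DoF = Df − Dn = 2·s·(s−f)·h / (h² − (s−f)²).
That is a quadratic in h: DoF·h² − 2·s·(s−f)·h − DoF·(s−f)² = 0 ⇒ h = (s−f)·(s + √(s² + DoF²)) / DoF = 324 × (340 + √(340² + 83.9²)) / 83.9 = 324 × (340 + 350.199) / 83.9 ≈ 2665.4 mm.
Then N = f²/(c·h) = 16² / (0.006 × 2665.4) = 256 / 15.992 ≈ 16.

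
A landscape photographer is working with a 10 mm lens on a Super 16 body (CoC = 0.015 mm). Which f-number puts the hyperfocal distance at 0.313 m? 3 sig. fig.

f/22

Rearrange H = f²/(N·c) + f for N: N = f² / ((H − f)·c).
N = 10² / ((313 − 10) × 0.015) = 100 / 4.545 ≈ 22.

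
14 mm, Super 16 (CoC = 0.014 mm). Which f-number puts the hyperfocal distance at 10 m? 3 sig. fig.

Rearrange H = f²/(N·c) + f for N: N = f² / ((H − f)·c).
N = 14² / ((10000 − 14) × 0.014) = 196 / 139.8 ≈ 1.40.

f/1.40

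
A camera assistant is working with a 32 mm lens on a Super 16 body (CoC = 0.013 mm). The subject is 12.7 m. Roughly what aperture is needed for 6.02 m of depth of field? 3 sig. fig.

Write h = H − f = f²/(N·c). The thin-lens limits are Dn = s·h/(h + (s−f)) and Df = s·h/(h − (s−f)), so DoF = Df − Dn = 2·s·(s−f)·h / (h² − (s−f)²).
That is a quadratic in h: DoF·h² − 2·s·(s−f)·h − DoF·(s−f)² = 0 ⇒ h = (s−f)·(s + √(s² + DoF²)) / DoF = 12668 × (12700 + √(12700² + 6020²)) / 6020 = 12668 × (12700 + 14054.6) / 6020 ≈ 56300 mm.
Then N = f²/(c·h) = 32² / (0.013 × 56300) = 1024 / 731.90 ≈ 1.40.

f/1.40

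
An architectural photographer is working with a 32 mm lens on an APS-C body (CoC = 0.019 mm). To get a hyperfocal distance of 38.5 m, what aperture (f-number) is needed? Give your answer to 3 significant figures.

f/1.40

Rearrange H = f²/(N·c) + f for N: N = f² / ((H − f)·c).
N = 32² / ((38500 − 32) × 0.019) = 1024 / 730.9 ≈ 1.40.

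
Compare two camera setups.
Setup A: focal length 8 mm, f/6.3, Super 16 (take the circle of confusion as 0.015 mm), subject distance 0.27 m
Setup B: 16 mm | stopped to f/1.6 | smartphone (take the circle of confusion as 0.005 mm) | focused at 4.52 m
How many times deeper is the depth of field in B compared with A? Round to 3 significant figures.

Setup A: H = 8²/(6.3×0.015) + 8 ≈ 685.2 mm; DoF = Df − Dn = 440.36 − 194.68 ≈ 245.68 mm.
Setup B: H = 16²/(1.6×0.005) + 16 ≈ 32016.0 mm; DoF = Df − Dn = 5260.4 − 3962.3 ≈ 1298.1 mm.
Ratio = 1298.1 / 245.68 ≈ 5.28.

5.28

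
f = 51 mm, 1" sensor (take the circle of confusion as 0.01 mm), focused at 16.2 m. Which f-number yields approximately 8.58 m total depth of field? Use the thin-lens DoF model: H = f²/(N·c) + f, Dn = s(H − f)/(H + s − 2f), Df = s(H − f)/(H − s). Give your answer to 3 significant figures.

Write h = H − f = f²/(N·c). The thin-lens limits are Dn = s·h/(h + (s−f)) and Df = s·h/(h − (s−f)), so DoF = Df − Dn = 2·s·(s−f)·h / (h² − (s−f)²).
That is a quadratic in h: DoF·h² − 2·s·(s−f)·h − DoF·(s−f)² = 0 ⇒ h = (s−f)·(s + √(s² + DoF²)) / DoF = 16149 × (16200 + √(16200² + 8580²)) / 8580 = 16149 × (16200 + 18331.8) / 8580 ≈ 64995 mm.
Then N = f²/(c·h) = 51² / (0.01 × 64995) = 2601 / 649.95 ≈ 4.

f/4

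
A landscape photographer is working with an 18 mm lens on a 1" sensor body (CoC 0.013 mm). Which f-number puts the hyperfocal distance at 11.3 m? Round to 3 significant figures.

f/2.21

Rearrange H = f²/(N·c) + f for N: N = f² / ((H − f)·c).
N = 18² / ((11300 − 18) × 0.013) = 324 / 146.7 ≈ 2.21.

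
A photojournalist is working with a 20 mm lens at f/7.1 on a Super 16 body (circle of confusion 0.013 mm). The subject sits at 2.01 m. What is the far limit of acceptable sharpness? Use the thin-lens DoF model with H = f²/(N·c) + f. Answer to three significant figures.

3.72 m

Hyperfocal distance H = f²/(N·c) + f = 20²/(7.1 × 0.013) + 20 = 400/0.0923 + 20 ≈ 4353.7 mm ≈ 4.354 m.
Far limit Df = s·(H − f)/(H − s) = 2010 × (4353.7 − 20) / (4353.7 − 2010) = 2010 × 4333.7 / 2343.7 ≈ 3716.7 mm ≈ 3.72 m.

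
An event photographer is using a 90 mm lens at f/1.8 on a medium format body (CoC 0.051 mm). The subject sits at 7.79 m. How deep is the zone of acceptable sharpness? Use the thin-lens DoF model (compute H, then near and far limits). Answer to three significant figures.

Hyperfocal distance H = f²/(N·c) + f = 90²/(1.8 × 0.051) + 90 = 8100/0.0918 + 90 ≈ 88325.3 mm ≈ 88.33 m.
Near limit Dn = s·(H − f)/(H + s − 2f) = 7790 × (88325.3 − 90) / (88325.3 + 7790 − 2 × 90) = 7790 × 88235.3 / 95935.3 ≈ 7164.8 mm.
Far limit Df = s·(H − f)/(H − s) = 7790 × (88325.3 − 90) / (88325.3 − 7790) = 7790 × 88235.3 / 80535.3 ≈ 8534.8 mm.
Depth of field = Df − Dn = 8534.8 − 7164.8 ≈ 1370.0 mm ≈ 1.37 m.

1.37 m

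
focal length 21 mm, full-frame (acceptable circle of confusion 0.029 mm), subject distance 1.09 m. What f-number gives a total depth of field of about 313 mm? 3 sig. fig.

f/2.00

Write h = H − f = f²/(N·c). The thin-lens limits are Dn = s·h/(h + (s−f)) and Df = s·h/(h − (s−f)), so DoF = Df − Dn = 2·s·(s−f)·h / (h² − (s−f)²).
That is a quadratic in h: DoF·h² − 2·s·(s−f)·h − DoF·(s−f)² = 0 ⇒ h = (s−f)·(s + √(s² + DoF²)) / DoF = 1069 × (1090 + √(1090² + 313²)) / 313 = 1069 × (1090 + 1134.05) / 313 ≈ 7595.9 mm.
Then N = f²/(c·h) = 21² / (0.029 × 7595.9) = 441 / 220.28 ≈ 2.00.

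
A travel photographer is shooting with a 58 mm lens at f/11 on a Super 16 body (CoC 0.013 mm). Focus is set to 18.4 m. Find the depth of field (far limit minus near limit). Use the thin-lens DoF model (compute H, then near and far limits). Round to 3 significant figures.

Hyperfocal distance H = f²/(N·c) + f = 58²/(11 × 0.013) + 58 = 3364/0.143 + 58 ≈ 23582.5 mm ≈ 23.58 m.
Near limit Dn = s·(H − f)/(H + s − 2f) = 18400 × (23582.5 − 58) / (23582.5 + 18400 − 2 × 58) = 18400 × 23524.5 / 41866.5 ≈ 10339 mm.
Far limit Df = s·(H − f)/(H − s) = 18400 × (23582.5 − 58) / (23582.5 − 18400) = 18400 × 23524.5 / 5182.5 ≈ 83522 mm.
Depth of field = Df − Dn = 83522 − 10339 ≈ 73183 mm ≈ 73.2 m.

73.2 m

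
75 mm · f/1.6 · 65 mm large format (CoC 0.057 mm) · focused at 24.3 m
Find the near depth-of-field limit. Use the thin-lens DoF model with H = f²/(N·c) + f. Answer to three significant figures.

17.4 m

Hyperfocal distance H = f²/(N·c) + f = 75²/(1.6 × 0.057) + 75 = 5625/0.0912 + 75 ≈ 61752.6 mm ≈ 61.75 m.
Near limit Dn = s·(H − f)/(H + s − 2f) = 24300 × (61752.6 − 75) / (61752.6 + 24300 − 2 × 75) = 24300 × 61677.6 / 85902.6 ≈ 17447 mm ≈ 17.4 m.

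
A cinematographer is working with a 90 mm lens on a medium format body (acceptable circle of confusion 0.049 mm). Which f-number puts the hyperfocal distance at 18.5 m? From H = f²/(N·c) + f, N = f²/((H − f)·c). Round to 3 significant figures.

f/8.98

Rearrange H = f²/(N·c) + f for N: N = f² / ((H − f)·c).
N = 90² / ((18500 − 90) × 0.049) = 8100 / 902.1 ≈ 8.98.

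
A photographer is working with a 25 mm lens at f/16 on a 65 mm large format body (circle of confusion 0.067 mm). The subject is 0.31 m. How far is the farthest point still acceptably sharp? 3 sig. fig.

0.606 m

Hyperfocal distance H = f²/(N·c) + f = 25²/(16 × 0.067) + 25 = 625/1.072 + 25 ≈ 608.0 mm ≈ 0.608 m.
Far limit Df = s·(H − f)/(H − s) = 310 × (608.0 − 25) / (608.0 − 310) = 310 × 583.0 / 298.0 ≈ 606.45 mm ≈ 0.606 m.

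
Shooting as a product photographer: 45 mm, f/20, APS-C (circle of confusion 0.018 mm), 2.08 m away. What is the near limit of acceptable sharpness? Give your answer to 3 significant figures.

Hyperfocal distance H = f²/(N·c) + f = 45²/(20 × 0.018) + 45 = 2025/0.36 + 45 ≈ 5670.0 mm ≈ 5.670 m.
Near limit Dn = s·(H − f)/(H + s − 2f) = 2080 × (5670.0 − 45) / (5670.0 + 2080 − 2 × 45) = 2080 × 5625.0 / 7660.0 ≈ 1527.4 mm ≈ 1.53 m.

1.53 m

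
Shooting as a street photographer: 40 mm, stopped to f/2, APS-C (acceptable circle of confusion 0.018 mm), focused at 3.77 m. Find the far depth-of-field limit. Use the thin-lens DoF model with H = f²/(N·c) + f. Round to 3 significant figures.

Hyperfocal distance H = f²/(N·c) + f = 40²/(2 × 0.018) + 40 = 1600/0.036 + 40 ≈ 44484.4 mm ≈ 44.48 m.
Far limit Df = s·(H − f)/(H − s) = 3770 × (44484.4 − 40) / (44484.4 − 3770) = 3770 × 44444.4 / 40714.4 ≈ 4115.4 mm ≈ 4.12 m.

4.12 m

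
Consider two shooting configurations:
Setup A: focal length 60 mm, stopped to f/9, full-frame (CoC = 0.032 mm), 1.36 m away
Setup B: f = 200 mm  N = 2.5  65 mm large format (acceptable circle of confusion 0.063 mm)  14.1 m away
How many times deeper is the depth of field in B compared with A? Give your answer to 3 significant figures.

Setup A: H = 60²/(9×0.032) + 60 ≈ 12560.0 mm; DoF = Df − Dn = 1517.86 − 1231.88 ≈ 285.98 mm.
Setup B: H = 200²/(2.5×0.063) + 200 ≈ 254168.3 mm; DoF = Df − Dn = 14916.4 − 13368.3 ≈ 1548.1 mm.
Ratio = 1548.1 / 285.98 ≈ 5.41.

5.41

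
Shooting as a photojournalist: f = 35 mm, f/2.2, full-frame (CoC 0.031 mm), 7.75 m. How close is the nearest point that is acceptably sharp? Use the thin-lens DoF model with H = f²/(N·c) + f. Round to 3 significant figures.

Hyperfocal distance H = f²/(N·c) + f = 35²/(2.2 × 0.031) + 35 = 1225/0.0682 + 35 ≈ 17996.9 mm ≈ 18.00 m.
Near limit Dn = s·(H − f)/(H + s − 2f) = 7750 × (17996.9 − 35) / (17996.9 + 7750 − 2 × 35) = 7750 × 17961.9 / 25676.9 ≈ 5421.4 mm ≈ 5.42 m.

5.42 m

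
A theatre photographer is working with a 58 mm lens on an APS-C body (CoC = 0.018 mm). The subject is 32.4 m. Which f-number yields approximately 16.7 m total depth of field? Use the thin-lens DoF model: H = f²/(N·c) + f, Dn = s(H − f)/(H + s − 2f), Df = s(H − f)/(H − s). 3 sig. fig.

Write h = H − f = f²/(N·c). The thin-lens limits are Dn = s·h/(h + (s−f)) and Df = s·h/(h − (s−f)), so DoF = Df − Dn = 2·s·(s−f)·h / (h² − (s−f)²).
That is a quadratic in h: DoF·h² − 2·s·(s−f)·h − DoF·(s−f)² = 0 ⇒ h = (s−f)·(s + √(s² + DoF²)) / DoF = 32342 × (32400 + √(32400² + 16700²)) / 16700 = 32342 × (32400 + 36450.7) / 16700 ≈ 133339 mm.
Then N = f²/(c·h) = 58² / (0.018 × 133339) = 3364 / 2400.1 ≈ 1.40.

f/1.40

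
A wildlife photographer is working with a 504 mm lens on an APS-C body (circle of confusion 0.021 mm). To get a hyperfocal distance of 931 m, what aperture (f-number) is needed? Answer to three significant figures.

Rearrange H = f²/(N·c) + f for N: N = f² / ((H − f)·c).
N = 504² / ((931000 − 504) × 0.021) = 254016 / 19540 ≈ 13.

f/13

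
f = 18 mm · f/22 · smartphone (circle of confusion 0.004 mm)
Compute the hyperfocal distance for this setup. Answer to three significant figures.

Hyperfocal distance H = f²/(N·c) + f = 18²/(22 × 0.004) + 18 = 324/0.088 + 18 ≈ 3699.8 mm ≈ 3.70 m.

3.70 m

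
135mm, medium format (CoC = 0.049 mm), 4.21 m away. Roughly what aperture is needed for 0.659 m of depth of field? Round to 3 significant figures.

f/7.10

Write h = H − f = f²/(N·c). The thin-lens limits are Dn = s·h/(h + (s−f)) and Df = s·h/(h − (s−f)), so DoF = Df − Dn = 2·s·(s−f)·h / (h² − (s−f)²).
That is a quadratic in h: DoF·h² − 2·s·(s−f)·h − DoF·(s−f)² = 0 ⇒ h = (s−f)·(s + √(s² + DoF²)) / DoF = 4075 × (4210 + √(4210² + 659²)) / 659 = 4075 × (4210 + 4261.27) / 659 ≈ 52383 mm.
Then N = f²/(c·h) = 135² / (0.049 × 52383) = 18225 / 2566.8 ≈ 7.10.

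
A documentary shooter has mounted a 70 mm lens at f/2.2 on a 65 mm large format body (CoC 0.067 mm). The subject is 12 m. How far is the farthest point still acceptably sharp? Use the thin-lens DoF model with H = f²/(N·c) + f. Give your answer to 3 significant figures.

18.7 m

Hyperfocal distance H = f²/(N·c) + f = 70²/(2.2 × 0.067) + 70 = 4900/0.1474 + 70 ≈ 33312.9 mm ≈ 33.31 m.
Far limit Df = s·(H − f)/(H − s) = 12000 × (33312.9 − 70) / (33312.9 − 12000) = 12000 × 33242.9 / 21312.9 ≈ 18717 mm ≈ 18.7 m.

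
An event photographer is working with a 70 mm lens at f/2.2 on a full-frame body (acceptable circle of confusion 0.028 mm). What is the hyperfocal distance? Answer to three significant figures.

79.6 m

Hyperfocal distance H = f²/(N·c) + f = 70²/(2.2 × 0.028) + 70 = 4900/0.0616 + 70 ≈ 79615.5 mm ≈ 79.6 m.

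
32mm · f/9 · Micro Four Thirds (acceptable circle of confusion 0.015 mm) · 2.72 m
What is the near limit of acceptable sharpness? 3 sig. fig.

Hyperfocal distance H = f²/(N·c) + f = 32²/(9 × 0.015) + 32 = 1024/0.135 + 32 ≈ 7617.2 mm ≈ 7.617 m.
Near limit Dn = s·(H − f)/(H + s − 2f) = 2720 × (7617.2 − 32) / (7617.2 + 2720 − 2 × 32) = 2720 × 7585.2 / 10273.2 ≈ 2008.3 mm ≈ 2.01 m.

2.01 m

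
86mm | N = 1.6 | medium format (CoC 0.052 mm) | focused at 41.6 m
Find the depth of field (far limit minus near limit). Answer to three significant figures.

Hyperfocal distance H = f²/(N·c) + f = 86²/(1.6 × 0.052) + 86 = 7396/0.0832 + 86 ≈ 88980.2 mm ≈ 88.98 m.
Near limit Dn = s·(H − f)/(H + s − 2f) = 41600 × (88980.2 − 86) / (88980.2 + 41600 − 2 × 86) = 41600 × 88894.2 / 130408.2 ≈ 28357 mm.
Far limit Df = s·(H − f)/(H − s) = 41600 × (88980.2 − 86) / (88980.2 − 41600) = 41600 × 88894.2 / 47380.2 ≈ 78049 mm.
Depth of field = Df − Dn = 78049 − 28357 ≈ 49692 mm ≈ 49.7 m.

49.7 m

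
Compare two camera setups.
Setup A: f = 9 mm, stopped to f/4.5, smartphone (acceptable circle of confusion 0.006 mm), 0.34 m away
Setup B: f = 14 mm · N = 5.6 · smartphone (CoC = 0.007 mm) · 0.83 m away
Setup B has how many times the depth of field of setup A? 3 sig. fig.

3.66

Setup A: H = 9²/(4.5×0.006) + 9 ≈ 3009.0 mm; DoF = Df − Dn = 382.166 − 306.214 ≈ 75.952 mm.
Setup B: H = 14²/(5.6×0.007) + 14 ≈ 5014.0 mm; DoF = Df − Dn = 991.87 − 713.55 ≈ 278.32 mm.
Ratio = 278.32 / 75.952 ≈ 3.66.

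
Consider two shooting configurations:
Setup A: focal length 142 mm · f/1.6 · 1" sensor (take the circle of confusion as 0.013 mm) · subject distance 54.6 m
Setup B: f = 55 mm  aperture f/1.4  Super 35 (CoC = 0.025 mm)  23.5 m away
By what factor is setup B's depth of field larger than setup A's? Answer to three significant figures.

2.24

Setup A: H = 142²/(1.6×0.013) + 142 ≈ 969565.1 mm; DoF = Df − Dn = 57849.7 − 51695.9 ≈ 6153.8 mm.
Setup B: H = 55²/(1.4×0.025) + 55 ≈ 86483.6 mm; DoF = Df − Dn = 32248 − 18486 ≈ 13762 mm.
Ratio = 13762 / 6153.8 ≈ 2.24.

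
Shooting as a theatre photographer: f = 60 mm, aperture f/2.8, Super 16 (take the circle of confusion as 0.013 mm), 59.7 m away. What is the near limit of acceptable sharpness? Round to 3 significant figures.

Hyperfocal distance H = f²/(N·c) + f = 60²/(2.8 × 0.013) + 60 = 3600/0.0364 + 60 ≈ 98961.1 mm ≈ 98.96 m.
Near limit Dn = s·(H − f)/(H + s − 2f) = 59700 × (98961.1 − 60) / (98961.1 + 59700 − 2 × 60) = 59700 × 98901.1 / 158541.1 ≈ 37242 mm ≈ 37.2 m.

37.2 m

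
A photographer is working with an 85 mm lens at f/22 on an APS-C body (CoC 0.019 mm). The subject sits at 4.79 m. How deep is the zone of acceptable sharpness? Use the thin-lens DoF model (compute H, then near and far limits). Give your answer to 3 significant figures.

Hyperfocal distance H = f²/(N·c) + f = 85²/(22 × 0.019) + 85 = 7225/0.418 + 85 ≈ 17369.7 mm ≈ 17.37 m.
Near limit Dn = s·(H − f)/(H + s − 2f) = 4790 × (17369.7 − 85) / (17369.7 + 4790 − 2 × 85) = 4790 × 17284.7 / 21989.7 ≈ 3765.1 mm.
Far limit Df = s·(H − f)/(H − s) = 4790 × (17369.7 − 85) / (17369.7 − 4790) = 4790 × 17284.7 / 12579.7 ≈ 6581.5 mm.
Depth of field = Df − Dn = 6581.5 − 3765.1 ≈ 2816.4 mm ≈ 2.82 m.

2.82 m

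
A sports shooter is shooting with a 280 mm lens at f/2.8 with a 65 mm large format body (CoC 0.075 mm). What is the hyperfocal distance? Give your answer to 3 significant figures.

Hyperfocal distance H = f²/(N·c) + f = 280²/(2.8 × 0.075) + 280 = 78400/0.21 + 280 ≈ 373613.3 mm ≈ 374 m.

374 m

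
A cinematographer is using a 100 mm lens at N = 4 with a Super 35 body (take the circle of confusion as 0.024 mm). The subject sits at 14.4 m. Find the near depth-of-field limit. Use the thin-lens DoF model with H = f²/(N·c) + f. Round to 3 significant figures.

Hyperfocal distance H = f²/(N·c) + f = 100²/(4 × 0.024) + 100 = 10000/0.096 + 100 ≈ 104266.7 mm ≈ 104.3 m.
Near limit Dn = s·(H − f)/(H + s − 2f) = 14400 × (104266.7 − 100) / (104266.7 + 14400 − 2 × 100) = 14400 × 104166.7 / 118466.7 ≈ 12662 mm ≈ 12.7 m.

12.7 m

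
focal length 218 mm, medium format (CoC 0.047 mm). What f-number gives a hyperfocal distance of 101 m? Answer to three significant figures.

f/10

Rearrange H = f²/(N·c) + f for N: N = f² / ((H − f)·c).
N = 218² / ((101000 − 218) × 0.047) = 47524 / 4737 ≈ 10.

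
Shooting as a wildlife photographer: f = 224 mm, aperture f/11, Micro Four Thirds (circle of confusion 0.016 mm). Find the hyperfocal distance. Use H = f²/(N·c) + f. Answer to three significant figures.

Hyperfocal distance H = f²/(N·c) + f = 224²/(11 × 0.016) + 224 = 50176/0.176 + 224 ≈ 285314.9 mm ≈ 285 m.

285 m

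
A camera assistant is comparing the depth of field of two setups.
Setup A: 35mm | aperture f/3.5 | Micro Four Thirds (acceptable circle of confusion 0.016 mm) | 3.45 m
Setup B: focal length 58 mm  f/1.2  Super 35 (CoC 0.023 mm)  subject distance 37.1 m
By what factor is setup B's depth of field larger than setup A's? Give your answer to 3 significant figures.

22.5

Setup A: H = 35²/(3.5×0.016) + 35 ≈ 21910.0 mm; DoF = Df − Dn = 4088.2 − 2984.1 ≈ 1104.1 mm.
Setup B: H = 58²/(1.2×0.023) + 58 ≈ 121942.1 mm; DoF = Df − Dn = 53298 − 28453 ≈ 24845 mm.
Ratio = 24845 / 1104.1 ≈ 22.5.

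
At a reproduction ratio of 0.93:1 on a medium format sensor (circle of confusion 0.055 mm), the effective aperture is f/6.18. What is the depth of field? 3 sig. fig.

0.786 mm

At magnification m, DoF ≈ 2·N_eff·c/m² = 2 × 6.18 × 0.055 / 0.93² = 0.6798 / 0.8649 ≈ 0.786 mm.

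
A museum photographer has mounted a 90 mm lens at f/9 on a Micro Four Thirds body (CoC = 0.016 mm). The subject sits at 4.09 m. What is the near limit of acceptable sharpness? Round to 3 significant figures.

3.82 m

Hyperfocal distance H = f²/(N·c) + f = 90²/(9 × 0.016) + 90 = 8100/0.144 + 90 ≈ 56340.0 mm ≈ 56.34 m.
Near limit Dn = s·(H − f)/(H + s − 2f) = 4090 × (56340.0 − 90) / (56340.0 + 4090 − 2 × 90) = 4090 × 56250.0 / 60250.0 ≈ 3818.5 mm ≈ 3.82 m.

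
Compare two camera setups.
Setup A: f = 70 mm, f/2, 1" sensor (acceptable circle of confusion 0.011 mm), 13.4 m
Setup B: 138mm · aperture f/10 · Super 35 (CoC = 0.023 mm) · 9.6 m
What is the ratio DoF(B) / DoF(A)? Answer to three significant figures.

Setup A: H = 70²/(2×0.011) + 70 ≈ 222797.3 mm; DoF = Df − Dn = 14253.0 − 12643.3 ≈ 1609.7 mm.
Setup B: H = 138²/(10×0.023) + 138 ≈ 82938.0 mm; DoF = Df − Dn = 10838.6 − 8615.5 ≈ 2223.1 mm.
Ratio = 2223.1 / 1609.7 ≈ 1.38.

1.38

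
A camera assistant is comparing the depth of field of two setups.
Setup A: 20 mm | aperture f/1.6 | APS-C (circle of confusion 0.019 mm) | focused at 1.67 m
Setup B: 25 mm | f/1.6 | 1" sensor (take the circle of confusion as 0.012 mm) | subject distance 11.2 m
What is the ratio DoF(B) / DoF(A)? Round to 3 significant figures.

20.5

Setup A: H = 20²/(1.6×0.019) + 20 ≈ 13177.9 mm; DoF = Df − Dn = 1909.44 − 1483.92 ≈ 425.52 mm.
Setup B: H = 25²/(1.6×0.012) + 25 ≈ 32577.1 mm; DoF = Df − Dn = 17054.9 − 8337.7 ≈ 8717.2 mm.
Ratio = 8717.2 / 425.52 ≈ 20.5.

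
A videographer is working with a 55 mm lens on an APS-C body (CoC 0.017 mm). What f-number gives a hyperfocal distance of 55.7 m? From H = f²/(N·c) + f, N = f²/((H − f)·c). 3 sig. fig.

Rearrange H = f²/(N·c) + f for N: N = f² / ((H − f)·c).
N = 55² / ((55700 − 55) × 0.017) = 3025 / 946.0 ≈ 3.20.

f/3.20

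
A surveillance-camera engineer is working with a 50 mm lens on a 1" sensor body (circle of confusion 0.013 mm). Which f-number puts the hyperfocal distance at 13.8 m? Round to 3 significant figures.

f/14

Rearrange H = f²/(N·c) + f for N: N = f² / ((H − f)·c).
N = 50² / ((13800 − 50) × 0.013) = 2500 / 178.8 ≈ 14.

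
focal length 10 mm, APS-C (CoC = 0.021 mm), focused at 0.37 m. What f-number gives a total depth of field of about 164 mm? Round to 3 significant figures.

Write h = H − f = f²/(N·c). The thin-lens limits are Dn = s·h/(h + (s−f)) and Df = s·h/(h − (s−f)), so DoF = Df − Dn = 2·s·(s−f)·h / (h² − (s−f)²).
That is a quadratic in h: DoF·h² − 2·s·(s−f)·h − DoF·(s−f)² = 0 ⇒ h = (s−f)·(s + √(s² + DoF²)) / DoF = 360 × (370 + √(370² + 164²)) / 164 = 360 × (370 + 404.717) / 164 ≈ 1700.6 mm.
Then N = f²/(c·h) = 10² / (0.021 × 1700.6) = 100 / 35.713 ≈ 2.80.

f/2.80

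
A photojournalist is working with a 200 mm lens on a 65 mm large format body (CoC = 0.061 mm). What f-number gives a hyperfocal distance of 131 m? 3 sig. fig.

Rearrange H = f²/(N·c) + f for N: N = f² / ((H − f)·c).
N = 200² / ((131000 − 200) × 0.061) = 40000 / 7979 ≈ 5.01.

f/5.01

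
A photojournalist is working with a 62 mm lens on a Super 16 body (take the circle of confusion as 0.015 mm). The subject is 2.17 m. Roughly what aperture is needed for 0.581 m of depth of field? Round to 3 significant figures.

Write h = H − f = f²/(N·c). The thin-lens limits are Dn = s·h/(h + (s−f)) and Df = s·h/(h − (s−f)), so DoF = Df − Dn = 2·s·(s−f)·h / (h² − (s−f)²).
That is a quadratic in h: DoF·h² − 2·s·(s−f)·h − DoF·(s−f)² = 0 ⇒ h = (s−f)·(s + √(s² + DoF²)) / DoF = 2108 × (2170 + √(2170² + 581²)) / 581 = 2108 × (2170 + 2246.43) / 581 ≈ 16024 mm.
Then N = f²/(c·h) = 62² / (0.015 × 16024) = 3844 / 240.36 ≈ 16.

f/16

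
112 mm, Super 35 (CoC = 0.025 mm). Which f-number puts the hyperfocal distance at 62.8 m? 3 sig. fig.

f/8

Rearrange H = f²/(N·c) + f for N: N = f² / ((H − f)·c).
N = 112² / ((62800 − 112) × 0.025) = 12544 / 1567 ≈ 8.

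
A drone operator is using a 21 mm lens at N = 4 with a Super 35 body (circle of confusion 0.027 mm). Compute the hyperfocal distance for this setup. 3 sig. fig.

4.10 m

Hyperfocal distance H = f²/(N·c) + f = 21²/(4 × 0.027) + 21 = 441/0.108 + 21 ≈ 4104.3 mm ≈ 4.10 m.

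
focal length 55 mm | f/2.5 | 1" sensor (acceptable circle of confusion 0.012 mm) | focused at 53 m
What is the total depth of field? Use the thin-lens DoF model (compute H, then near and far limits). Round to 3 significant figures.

Hyperfocal distance H = f²/(N·c) + f = 55²/(2.5 × 0.012) + 55 = 3025/0.03 + 55 ≈ 100888.3 mm ≈ 100.9 m.
Near limit Dn = s·(H − f)/(H + s − 2f) = 53000 × (100888.3 − 55) / (100888.3 + 53000 − 2 × 55) = 53000 × 100833.3 / 153778.3 ≈ 34752 mm.
Far limit Df = s·(H − f)/(H − s) = 53000 × (100888.3 − 55) / (100888.3 − 53000) = 53000 × 100833.3 / 47888.3 ≈ 111596 mm.
Depth of field = Df − Dn = 111596 − 34752 ≈ 76844 mm ≈ 76.8 m.

76.8 m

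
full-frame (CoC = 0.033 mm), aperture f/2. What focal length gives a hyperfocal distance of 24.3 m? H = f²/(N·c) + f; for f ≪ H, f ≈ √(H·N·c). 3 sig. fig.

40.0 mm

From H = f²/(N·c) + f, with f ≪ H: f ≈ √(H·N·c) = √(24300 × 2 × 0.033) = √1603.8 ≈ 40.05 mm.
Exact: f² + N·c·f − N·c·H = 0 ⇒ f = (−N·c + √((N·c)² + 4·N·c·H))/2 = (−0.066 + √6415.2)/2 ≈ 40.014 mm ≈ 40.0 mm.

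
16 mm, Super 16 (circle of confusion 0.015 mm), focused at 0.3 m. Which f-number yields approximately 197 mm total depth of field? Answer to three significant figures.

Write h = H − f = f²/(N·c). The thin-lens limits are Dn = s·h/(h + (s−f)) and Df = s·h/(h − (s−f)), so DoF = Df − Dn = 2·s·(s−f)·h / (h² − (s−f)²).
That is a quadratic in h: DoF·h² − 2·s·(s−f)·h − DoF·(s−f)² = 0 ⇒ h = (s−f)·(s + √(s² + DoF²)) / DoF = 284 × (300 + √(300² + 197²)) / 197 = 284 × (300 + 358.900) / 197 ≈ 949.89 mm.
Then N = f²/(c·h) = 16² / (0.015 × 949.89) = 256 / 14.248 ≈ 18.

f/18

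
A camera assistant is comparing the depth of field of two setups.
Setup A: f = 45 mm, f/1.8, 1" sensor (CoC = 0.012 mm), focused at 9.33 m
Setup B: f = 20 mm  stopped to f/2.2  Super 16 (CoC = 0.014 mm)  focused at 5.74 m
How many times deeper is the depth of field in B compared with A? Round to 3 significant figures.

Setup A: H = 45²/(1.8×0.012) + 45 ≈ 93795.0 mm; DoF = Df − Dn = 10355.6 − 8489.2 ≈ 1866.4 mm.
Setup B: H = 20²/(2.2×0.014) + 20 ≈ 13007.0 mm; DoF = Df − Dn = 10258.1 − 3984.9 ≈ 6273.2 mm.
Ratio = 6273.2 / 1866.4 ≈ 3.36.

3.36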